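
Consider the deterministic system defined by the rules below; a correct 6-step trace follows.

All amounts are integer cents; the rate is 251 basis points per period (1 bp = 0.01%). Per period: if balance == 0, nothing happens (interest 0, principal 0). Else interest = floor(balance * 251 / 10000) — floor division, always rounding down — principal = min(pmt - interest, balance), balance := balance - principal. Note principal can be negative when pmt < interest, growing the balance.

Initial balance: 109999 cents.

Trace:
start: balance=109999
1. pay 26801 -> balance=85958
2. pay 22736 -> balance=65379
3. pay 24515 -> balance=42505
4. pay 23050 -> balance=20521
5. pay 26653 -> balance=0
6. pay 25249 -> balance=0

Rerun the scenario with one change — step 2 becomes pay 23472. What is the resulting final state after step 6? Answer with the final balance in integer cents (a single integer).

0

(re-executing from step 2 with the substitution; state before step 2: balance=85958)
2. pay 23472 -> balance=64643
3. pay 24515 -> balance=41750
4. pay 23050 -> balance=19747
5. pay 26653 -> balance=0
6. pay 25249 -> balance=0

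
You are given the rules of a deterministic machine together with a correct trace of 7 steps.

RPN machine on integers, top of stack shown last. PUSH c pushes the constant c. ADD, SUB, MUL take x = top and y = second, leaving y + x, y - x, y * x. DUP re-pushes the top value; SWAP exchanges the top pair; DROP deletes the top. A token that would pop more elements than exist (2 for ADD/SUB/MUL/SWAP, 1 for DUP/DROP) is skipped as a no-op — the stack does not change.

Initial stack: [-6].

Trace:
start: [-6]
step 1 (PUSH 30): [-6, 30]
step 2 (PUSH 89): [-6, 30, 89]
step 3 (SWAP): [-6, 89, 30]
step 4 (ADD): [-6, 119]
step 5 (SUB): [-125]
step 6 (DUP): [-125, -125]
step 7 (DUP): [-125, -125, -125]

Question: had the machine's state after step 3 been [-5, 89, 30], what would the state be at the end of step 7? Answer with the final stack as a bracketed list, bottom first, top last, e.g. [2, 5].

[-124, -124, -124]

state after step 3 := [-5, 89, 30]
step 4 (ADD): [-5, 119]
step 5 (SUB): [-124]
step 6 (DUP): [-124, -124]
step 7 (DUP): [-124, -124, -124]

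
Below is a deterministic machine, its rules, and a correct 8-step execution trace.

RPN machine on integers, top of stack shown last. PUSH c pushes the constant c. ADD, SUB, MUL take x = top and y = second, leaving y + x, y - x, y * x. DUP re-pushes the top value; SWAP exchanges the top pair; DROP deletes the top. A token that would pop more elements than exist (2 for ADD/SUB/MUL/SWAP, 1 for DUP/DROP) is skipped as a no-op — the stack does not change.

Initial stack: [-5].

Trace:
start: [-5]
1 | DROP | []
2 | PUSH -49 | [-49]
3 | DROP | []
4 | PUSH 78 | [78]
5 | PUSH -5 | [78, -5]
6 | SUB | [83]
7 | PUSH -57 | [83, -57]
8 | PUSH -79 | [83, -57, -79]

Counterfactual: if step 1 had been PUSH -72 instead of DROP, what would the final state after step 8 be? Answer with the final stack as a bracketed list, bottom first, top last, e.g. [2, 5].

[-5, -72, 83, -57, -79]

(re-executing from step 1 with the substitution; state before step 1: [-5])
1 | PUSH -72 | [-5, -72]
2 | PUSH -49 | [-5, -72, -49]
3 | DROP | [-5, -72]
4 | PUSH 78 | [-5, -72, 78]
5 | PUSH -5 | [-5, -72, 78, -5]
6 | SUB | [-5, -72, 83]
7 | PUSH -57 | [-5, -72, 83, -57]
8 | PUSH -79 | [-5, -72, 83, -57, -79]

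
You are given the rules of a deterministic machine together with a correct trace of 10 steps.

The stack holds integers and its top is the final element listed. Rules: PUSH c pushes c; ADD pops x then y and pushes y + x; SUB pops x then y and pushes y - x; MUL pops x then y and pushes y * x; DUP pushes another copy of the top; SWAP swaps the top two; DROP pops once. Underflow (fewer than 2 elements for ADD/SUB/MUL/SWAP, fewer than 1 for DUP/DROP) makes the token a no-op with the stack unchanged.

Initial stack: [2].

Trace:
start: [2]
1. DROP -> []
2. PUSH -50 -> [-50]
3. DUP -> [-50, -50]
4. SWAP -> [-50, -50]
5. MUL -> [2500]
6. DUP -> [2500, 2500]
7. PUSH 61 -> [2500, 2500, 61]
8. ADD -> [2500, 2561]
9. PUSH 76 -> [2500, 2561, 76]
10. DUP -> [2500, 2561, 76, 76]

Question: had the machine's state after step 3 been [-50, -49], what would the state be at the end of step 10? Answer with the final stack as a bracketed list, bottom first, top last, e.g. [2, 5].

[2450, 2511, 76, 76]

state after step 3 := [-50, -49]
4. SWAP -> [-49, -50]
5. MUL -> [2450]
6. DUP -> [2450, 2450]
7. PUSH 61 -> [2450, 2450, 61]
8. ADD -> [2450, 2511]
9. PUSH 76 -> [2450, 2511, 76]
10. DUP -> [2450, 2511, 76, 76]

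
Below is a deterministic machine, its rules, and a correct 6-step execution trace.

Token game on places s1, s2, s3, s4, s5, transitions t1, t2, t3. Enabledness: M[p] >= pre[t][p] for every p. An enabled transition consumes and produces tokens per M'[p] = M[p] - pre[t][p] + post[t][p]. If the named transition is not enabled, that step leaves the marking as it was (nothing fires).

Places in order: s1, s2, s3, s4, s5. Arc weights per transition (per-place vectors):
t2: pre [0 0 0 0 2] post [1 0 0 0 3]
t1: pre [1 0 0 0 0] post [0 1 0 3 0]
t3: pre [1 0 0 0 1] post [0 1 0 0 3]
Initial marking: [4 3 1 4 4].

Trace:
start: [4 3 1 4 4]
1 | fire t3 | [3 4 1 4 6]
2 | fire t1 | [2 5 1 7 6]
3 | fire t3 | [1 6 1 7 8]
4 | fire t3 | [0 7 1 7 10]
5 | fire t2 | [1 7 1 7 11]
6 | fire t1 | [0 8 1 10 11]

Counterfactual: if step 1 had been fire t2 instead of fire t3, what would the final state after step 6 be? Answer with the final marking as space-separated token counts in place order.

2 7 1 10 10

(re-executing from step 1 with the substitution; state before step 1: [4 3 1 4 4])
1 | fire t2 | [5 3 1 4 5]
2 | fire t1 | [4 4 1 7 5]
3 | fire t3 | [3 5 1 7 7]
4 | fire t3 | [2 6 1 7 9]
5 | fire t2 | [3 6 1 7 10]
6 | fire t1 | [2 7 1 10 10]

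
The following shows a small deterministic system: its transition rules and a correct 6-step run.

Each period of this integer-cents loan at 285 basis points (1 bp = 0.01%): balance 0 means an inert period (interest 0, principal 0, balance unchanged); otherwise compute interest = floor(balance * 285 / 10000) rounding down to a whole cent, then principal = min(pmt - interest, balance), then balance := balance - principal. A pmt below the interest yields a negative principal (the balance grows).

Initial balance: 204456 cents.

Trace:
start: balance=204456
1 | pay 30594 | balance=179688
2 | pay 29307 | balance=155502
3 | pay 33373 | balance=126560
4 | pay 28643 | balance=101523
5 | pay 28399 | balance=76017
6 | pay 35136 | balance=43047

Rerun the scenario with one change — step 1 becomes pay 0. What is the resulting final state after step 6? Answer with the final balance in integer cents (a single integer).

(re-executing from step 1 with the substitution; state before step 1: balance=204456)
1 | pay 0 | balance=210282
2 | pay 29307 | balance=186968
3 | pay 33373 | balance=158923
4 | pay 28643 | balance=134809
5 | pay 28399 | balance=110252
6 | pay 35136 | balance=78258

78258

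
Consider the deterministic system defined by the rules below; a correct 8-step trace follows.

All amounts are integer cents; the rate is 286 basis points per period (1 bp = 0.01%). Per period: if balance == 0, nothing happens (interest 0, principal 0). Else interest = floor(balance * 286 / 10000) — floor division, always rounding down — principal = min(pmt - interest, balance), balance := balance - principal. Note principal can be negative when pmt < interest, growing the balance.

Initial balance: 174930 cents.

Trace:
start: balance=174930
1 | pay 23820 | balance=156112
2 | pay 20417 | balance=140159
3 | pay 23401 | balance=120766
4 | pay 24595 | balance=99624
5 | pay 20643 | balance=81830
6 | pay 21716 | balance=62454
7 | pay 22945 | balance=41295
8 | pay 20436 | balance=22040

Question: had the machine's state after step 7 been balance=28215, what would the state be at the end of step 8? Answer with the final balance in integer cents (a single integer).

8585

state after step 7 := balance=28215
8 | pay 20436 | balance=8585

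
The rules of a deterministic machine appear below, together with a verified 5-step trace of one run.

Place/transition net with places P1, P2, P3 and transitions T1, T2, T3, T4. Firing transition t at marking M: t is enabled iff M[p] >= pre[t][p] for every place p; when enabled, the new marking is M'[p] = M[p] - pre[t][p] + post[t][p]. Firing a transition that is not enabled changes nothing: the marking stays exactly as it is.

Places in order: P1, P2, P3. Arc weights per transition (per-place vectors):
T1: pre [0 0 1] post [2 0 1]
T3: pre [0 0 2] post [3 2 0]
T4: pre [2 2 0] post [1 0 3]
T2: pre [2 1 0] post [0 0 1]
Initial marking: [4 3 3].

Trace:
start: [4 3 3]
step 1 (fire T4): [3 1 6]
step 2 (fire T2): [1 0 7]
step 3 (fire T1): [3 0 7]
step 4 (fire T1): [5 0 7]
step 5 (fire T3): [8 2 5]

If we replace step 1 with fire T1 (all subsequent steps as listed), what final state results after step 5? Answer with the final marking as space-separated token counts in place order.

11 4 2

(re-executing from step 1 with the substitution; state before step 1: [4 3 3])
step 1 (fire T1): [6 3 3]
step 2 (fire T2): [4 2 4]
step 3 (fire T1): [6 2 4]
step 4 (fire T1): [8 2 4]
step 5 (fire T3): [11 4 2]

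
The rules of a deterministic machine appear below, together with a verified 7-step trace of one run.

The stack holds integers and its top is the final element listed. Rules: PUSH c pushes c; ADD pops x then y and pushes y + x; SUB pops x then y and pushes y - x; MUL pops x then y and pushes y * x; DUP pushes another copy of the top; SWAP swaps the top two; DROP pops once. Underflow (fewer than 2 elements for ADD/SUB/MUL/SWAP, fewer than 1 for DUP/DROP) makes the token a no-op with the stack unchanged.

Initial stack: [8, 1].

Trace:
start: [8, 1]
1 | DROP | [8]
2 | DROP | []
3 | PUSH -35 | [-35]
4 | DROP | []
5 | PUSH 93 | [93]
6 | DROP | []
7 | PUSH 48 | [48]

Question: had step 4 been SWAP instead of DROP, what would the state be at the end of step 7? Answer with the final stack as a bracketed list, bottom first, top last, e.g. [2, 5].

(re-executing from step 4 with the substitution; state before step 4: [-35])
4 | SWAP | [-35]
5 | PUSH 93 | [-35, 93]
6 | DROP | [-35]
7 | PUSH 48 | [-35, 48]

[-35, 48]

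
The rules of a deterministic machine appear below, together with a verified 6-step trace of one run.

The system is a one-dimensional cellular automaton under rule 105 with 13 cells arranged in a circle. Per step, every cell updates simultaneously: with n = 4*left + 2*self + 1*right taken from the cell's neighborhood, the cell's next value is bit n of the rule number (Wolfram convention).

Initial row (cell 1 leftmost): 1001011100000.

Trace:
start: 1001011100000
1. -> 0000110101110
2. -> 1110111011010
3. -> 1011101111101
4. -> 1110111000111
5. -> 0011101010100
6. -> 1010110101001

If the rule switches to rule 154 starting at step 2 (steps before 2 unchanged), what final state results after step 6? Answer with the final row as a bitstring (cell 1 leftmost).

(re-executing steps 2..6 under rule 154; state before step 2: 0000110101110)
2. -> 0001100001101
3. -> 1011010011000
4. -> 0010001110101
5. -> 1101011100000
6. -> 1000011010001

1000011010001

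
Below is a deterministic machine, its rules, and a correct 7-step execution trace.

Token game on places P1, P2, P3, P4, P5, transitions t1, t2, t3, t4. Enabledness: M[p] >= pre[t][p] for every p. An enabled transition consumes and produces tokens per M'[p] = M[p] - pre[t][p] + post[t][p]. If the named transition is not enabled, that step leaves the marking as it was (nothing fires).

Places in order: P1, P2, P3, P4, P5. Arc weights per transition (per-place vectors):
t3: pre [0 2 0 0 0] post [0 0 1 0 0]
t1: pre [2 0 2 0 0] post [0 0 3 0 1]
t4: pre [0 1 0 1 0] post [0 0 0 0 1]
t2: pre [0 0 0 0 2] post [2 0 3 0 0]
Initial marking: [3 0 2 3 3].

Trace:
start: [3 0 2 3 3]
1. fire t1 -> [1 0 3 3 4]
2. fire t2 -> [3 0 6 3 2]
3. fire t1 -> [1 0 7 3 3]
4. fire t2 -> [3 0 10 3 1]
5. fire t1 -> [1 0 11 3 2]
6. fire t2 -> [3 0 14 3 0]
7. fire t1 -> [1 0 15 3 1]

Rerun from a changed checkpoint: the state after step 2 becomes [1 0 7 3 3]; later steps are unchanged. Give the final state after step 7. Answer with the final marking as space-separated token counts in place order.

1 0 15 3 1

state after step 2 := [1 0 7 3 3]
3. fire t1 -> [1 0 7 3 3]
4. fire t2 -> [3 0 10 3 1]
5. fire t1 -> [1 0 11 3 2]
6. fire t2 -> [3 0 14 3 0]
7. fire t1 -> [1 0 15 3 1]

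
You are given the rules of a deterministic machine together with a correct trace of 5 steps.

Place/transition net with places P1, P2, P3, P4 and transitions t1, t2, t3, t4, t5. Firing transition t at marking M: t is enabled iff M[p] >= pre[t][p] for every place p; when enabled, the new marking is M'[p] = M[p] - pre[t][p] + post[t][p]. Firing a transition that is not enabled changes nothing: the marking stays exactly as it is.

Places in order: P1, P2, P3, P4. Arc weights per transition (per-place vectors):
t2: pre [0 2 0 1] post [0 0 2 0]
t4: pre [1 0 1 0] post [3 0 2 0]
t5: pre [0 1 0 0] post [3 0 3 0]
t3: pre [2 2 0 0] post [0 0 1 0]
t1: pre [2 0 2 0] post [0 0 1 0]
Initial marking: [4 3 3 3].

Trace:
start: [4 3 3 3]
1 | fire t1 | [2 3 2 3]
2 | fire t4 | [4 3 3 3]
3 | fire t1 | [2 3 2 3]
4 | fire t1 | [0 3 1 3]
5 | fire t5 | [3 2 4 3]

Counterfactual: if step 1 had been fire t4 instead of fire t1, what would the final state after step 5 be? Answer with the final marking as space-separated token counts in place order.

7 2 6 3

(re-executing from step 1 with the substitution; state before step 1: [4 3 3 3])
1 | fire t4 | [6 3 4 3]
2 | fire t4 | [8 3 5 3]
3 | fire t1 | [6 3 4 3]
4 | fire t1 | [4 3 3 3]
5 | fire t5 | [7 2 6 3]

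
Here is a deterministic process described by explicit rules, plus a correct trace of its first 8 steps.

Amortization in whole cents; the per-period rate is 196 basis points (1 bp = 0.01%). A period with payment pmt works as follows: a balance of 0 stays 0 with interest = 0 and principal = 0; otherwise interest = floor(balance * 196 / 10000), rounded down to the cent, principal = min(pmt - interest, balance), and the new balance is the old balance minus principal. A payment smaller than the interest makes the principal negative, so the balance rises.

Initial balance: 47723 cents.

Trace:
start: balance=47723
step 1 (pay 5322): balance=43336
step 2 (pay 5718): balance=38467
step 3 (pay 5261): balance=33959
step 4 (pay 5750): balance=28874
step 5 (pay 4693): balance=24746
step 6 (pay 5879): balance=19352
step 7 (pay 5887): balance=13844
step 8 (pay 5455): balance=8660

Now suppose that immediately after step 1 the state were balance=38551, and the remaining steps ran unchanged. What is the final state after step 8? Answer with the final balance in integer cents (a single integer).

3178

state after step 1 := balance=38551
step 2 (pay 5718): balance=33588
step 3 (pay 5261): balance=28985
step 4 (pay 5750): balance=23803
step 5 (pay 4693): balance=19576
step 6 (pay 5879): balance=14080
step 7 (pay 5887): balance=8468
step 8 (pay 5455): balance=3178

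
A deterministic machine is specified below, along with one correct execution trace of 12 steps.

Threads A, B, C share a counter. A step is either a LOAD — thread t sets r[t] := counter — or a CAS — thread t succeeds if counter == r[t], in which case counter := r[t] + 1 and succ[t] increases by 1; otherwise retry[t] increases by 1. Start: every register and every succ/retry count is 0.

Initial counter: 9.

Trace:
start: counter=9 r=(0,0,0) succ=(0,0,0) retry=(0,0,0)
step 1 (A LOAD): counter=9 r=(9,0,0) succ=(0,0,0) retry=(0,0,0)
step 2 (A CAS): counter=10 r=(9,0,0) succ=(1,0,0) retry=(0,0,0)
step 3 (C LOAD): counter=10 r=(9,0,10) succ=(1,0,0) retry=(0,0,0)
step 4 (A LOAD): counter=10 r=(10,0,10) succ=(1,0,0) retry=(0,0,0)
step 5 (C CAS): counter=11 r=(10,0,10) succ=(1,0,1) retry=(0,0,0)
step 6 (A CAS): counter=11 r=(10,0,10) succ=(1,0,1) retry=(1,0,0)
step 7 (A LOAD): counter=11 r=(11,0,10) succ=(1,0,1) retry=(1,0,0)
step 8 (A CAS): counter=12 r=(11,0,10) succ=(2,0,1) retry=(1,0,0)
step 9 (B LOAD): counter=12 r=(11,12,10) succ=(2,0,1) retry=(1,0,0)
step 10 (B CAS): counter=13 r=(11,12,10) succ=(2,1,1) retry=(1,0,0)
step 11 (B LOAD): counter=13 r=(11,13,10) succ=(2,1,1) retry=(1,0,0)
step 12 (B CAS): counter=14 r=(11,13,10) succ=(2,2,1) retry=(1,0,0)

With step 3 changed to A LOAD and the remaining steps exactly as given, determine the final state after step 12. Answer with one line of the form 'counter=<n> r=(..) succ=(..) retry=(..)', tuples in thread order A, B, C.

(re-executing from step 3 with the substitution; state before step 3: counter=10 r=(9,0,0) succ=(1,0,0) retry=(0,0,0))
step 3 (A LOAD): counter=10 r=(10,0,0) succ=(1,0,0) retry=(0,0,0)
step 4 (A LOAD): counter=10 r=(10,0,0) succ=(1,0,0) retry=(0,0,0)
step 5 (C CAS): counter=10 r=(10,0,0) succ=(1,0,0) retry=(0,0,1)
step 6 (A CAS): counter=11 r=(10,0,0) succ=(2,0,0) retry=(0,0,1)
step 7 (A LOAD): counter=11 r=(11,0,0) succ=(2,0,0) retry=(0,0,1)
step 8 (A CAS): counter=12 r=(11,0,0) succ=(3,0,0) retry=(0,0,1)
step 9 (B LOAD): counter=12 r=(11,12,0) succ=(3,0,0) retry=(0,0,1)
step 10 (B CAS): counter=13 r=(11,12,0) succ=(3,1,0) retry=(0,0,1)
step 11 (B LOAD): counter=13 r=(11,13,0) succ=(3,1,0) retry=(0,0,1)
step 12 (B CAS): counter=14 r=(11,13,0) succ=(3,2,0) retry=(0,0,1)

counter=14 r=(11,13,0) succ=(3,2,0) retry=(0,0,1)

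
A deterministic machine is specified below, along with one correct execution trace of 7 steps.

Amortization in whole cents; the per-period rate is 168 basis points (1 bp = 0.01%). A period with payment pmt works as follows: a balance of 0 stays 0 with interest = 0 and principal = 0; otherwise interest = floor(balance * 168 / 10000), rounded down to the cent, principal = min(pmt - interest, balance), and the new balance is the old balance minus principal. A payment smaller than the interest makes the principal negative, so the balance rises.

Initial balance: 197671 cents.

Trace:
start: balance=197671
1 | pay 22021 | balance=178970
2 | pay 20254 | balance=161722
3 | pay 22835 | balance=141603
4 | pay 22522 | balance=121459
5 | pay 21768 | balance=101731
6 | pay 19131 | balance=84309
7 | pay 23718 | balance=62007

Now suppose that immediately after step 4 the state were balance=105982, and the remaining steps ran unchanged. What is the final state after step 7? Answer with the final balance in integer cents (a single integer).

state after step 4 := balance=105982
5 | pay 21768 | balance=85994
6 | pay 19131 | balance=68307
7 | pay 23718 | balance=45736

45736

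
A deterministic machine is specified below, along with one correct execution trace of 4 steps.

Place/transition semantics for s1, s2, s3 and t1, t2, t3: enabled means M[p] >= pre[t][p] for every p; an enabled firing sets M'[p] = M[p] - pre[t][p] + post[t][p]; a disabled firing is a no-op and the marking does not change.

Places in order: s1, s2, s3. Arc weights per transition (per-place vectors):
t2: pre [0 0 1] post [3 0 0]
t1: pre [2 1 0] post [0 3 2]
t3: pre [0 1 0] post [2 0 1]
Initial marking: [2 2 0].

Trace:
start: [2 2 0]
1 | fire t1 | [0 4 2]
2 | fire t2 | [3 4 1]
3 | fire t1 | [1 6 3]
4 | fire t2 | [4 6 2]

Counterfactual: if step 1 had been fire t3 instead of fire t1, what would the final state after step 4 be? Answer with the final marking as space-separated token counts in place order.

(re-executing from step 1 with the substitution; state before step 1: [2 2 0])
1 | fire t3 | [4 1 1]
2 | fire t2 | [7 1 0]
3 | fire t1 | [5 3 2]
4 | fire t2 | [8 3 1]

8 3 1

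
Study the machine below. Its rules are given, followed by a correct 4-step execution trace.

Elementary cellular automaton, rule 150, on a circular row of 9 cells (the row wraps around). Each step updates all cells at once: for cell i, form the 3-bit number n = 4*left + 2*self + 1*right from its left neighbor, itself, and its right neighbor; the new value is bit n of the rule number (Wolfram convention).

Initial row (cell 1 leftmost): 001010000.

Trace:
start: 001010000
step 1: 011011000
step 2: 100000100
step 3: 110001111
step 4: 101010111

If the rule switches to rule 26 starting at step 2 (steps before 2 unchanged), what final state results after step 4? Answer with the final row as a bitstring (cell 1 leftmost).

(re-executing steps 2..4 under rule 26; state before step 2: 011011000)
step 2: 110010100
step 3: 101100011
step 4: 001010110

001010110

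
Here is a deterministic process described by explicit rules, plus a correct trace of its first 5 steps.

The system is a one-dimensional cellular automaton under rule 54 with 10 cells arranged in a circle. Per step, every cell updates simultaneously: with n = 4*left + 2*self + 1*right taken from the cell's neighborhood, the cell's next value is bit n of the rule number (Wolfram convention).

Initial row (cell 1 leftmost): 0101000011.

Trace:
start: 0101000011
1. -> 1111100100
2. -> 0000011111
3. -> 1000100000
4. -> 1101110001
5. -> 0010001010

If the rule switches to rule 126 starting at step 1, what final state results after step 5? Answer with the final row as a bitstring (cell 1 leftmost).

(re-executing steps 1..5 under rule 126; state before step 1: 0101000011)
1. -> 1111100111
2. -> 0000111100
3. -> 0001100110
4. -> 0011111111
5. -> 1110000001

1110000001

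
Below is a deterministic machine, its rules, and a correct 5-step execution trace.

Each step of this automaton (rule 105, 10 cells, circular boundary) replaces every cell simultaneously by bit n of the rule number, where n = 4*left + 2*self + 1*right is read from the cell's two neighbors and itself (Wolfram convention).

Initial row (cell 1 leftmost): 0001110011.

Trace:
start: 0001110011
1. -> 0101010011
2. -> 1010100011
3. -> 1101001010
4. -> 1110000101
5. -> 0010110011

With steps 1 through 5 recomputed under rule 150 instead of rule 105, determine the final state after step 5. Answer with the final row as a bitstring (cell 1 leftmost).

1101001100

(re-executing steps 1..5 under rule 150; state before step 1: 0001110011)
1. -> 1010101100
2. -> 1010100011
3. -> 0010110101
4. -> 1110000101
5. -> 1101001100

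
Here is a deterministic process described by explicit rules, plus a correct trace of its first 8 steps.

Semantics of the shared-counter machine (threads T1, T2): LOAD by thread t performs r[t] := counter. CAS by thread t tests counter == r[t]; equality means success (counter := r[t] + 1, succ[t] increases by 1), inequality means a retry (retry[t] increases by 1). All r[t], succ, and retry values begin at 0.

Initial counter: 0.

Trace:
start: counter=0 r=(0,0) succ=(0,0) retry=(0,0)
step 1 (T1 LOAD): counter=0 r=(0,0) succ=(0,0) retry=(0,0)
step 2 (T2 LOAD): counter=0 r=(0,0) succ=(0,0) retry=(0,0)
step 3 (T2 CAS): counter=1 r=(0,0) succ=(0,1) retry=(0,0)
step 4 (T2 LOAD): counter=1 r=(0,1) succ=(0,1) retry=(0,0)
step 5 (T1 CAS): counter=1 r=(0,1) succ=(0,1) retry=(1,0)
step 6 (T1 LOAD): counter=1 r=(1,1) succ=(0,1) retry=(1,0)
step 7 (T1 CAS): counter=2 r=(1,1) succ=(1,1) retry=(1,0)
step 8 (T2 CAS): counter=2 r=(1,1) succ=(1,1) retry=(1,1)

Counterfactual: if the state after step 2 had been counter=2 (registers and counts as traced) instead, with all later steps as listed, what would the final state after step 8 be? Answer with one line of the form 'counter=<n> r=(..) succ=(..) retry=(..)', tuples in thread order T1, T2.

state after step 2 := counter=2 r=(0,0) succ=(0,0) retry=(0,0)
step 3 (T2 CAS): counter=2 r=(0,0) succ=(0,0) retry=(0,1)
step 4 (T2 LOAD): counter=2 r=(0,2) succ=(0,0) retry=(0,1)
step 5 (T1 CAS): counter=2 r=(0,2) succ=(0,0) retry=(1,1)
step 6 (T1 LOAD): counter=2 r=(2,2) succ=(0,0) retry=(1,1)
step 7 (T1 CAS): counter=3 r=(2,2) succ=(1,0) retry=(1,1)
step 8 (T2 CAS): counter=3 r=(2,2) succ=(1,0) retry=(1,2)

counter=3 r=(2,2) succ=(1,0) retry=(1,2)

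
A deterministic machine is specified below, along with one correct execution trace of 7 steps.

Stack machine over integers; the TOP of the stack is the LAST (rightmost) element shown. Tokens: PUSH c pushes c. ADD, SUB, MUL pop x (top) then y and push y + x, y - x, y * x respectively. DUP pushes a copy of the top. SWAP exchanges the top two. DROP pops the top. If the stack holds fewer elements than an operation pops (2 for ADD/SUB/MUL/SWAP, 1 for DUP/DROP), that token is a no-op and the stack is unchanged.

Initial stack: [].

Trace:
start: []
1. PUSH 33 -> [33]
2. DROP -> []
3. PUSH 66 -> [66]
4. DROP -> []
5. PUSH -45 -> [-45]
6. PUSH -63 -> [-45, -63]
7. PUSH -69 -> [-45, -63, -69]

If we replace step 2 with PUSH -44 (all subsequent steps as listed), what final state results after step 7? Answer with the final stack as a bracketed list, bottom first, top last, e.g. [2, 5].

[33, -44, -45, -63, -69]

(re-executing from step 2 with the substitution; state before step 2: [33])
2. PUSH -44 -> [33, -44]
3. PUSH 66 -> [33, -44, 66]
4. DROP -> [33, -44]
5. PUSH -45 -> [33, -44, -45]
6. PUSH -63 -> [33, -44, -45, -63]
7. PUSH -69 -> [33, -44, -45, -63, -69]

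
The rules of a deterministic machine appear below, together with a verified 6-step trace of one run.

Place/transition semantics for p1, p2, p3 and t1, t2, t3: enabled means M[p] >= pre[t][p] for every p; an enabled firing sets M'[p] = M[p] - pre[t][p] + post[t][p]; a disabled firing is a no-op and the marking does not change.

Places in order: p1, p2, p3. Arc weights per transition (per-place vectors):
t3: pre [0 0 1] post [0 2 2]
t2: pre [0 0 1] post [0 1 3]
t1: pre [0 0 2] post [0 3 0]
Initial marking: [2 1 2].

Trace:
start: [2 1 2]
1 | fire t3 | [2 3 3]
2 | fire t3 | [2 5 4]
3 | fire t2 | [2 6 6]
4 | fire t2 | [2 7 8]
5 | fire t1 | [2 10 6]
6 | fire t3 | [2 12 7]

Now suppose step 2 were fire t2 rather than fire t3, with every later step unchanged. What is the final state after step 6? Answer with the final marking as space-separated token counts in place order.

(re-executing from step 2 with the substitution; state before step 2: [2 3 3])
2 | fire t2 | [2 4 5]
3 | fire t2 | [2 5 7]
4 | fire t2 | [2 6 9]
5 | fire t1 | [2 9 7]
6 | fire t3 | [2 11 8]

2 11 8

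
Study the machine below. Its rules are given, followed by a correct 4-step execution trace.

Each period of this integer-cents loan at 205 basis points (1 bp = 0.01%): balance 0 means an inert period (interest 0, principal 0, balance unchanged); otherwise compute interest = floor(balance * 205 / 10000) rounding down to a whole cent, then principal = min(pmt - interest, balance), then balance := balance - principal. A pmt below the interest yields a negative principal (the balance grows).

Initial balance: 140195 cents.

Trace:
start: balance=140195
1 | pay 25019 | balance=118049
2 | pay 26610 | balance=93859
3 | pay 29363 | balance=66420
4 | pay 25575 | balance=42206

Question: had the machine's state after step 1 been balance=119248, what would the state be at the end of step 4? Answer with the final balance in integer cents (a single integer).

43480

state after step 1 := balance=119248
2 | pay 26610 | balance=95082
3 | pay 29363 | balance=67668
4 | pay 25575 | balance=43480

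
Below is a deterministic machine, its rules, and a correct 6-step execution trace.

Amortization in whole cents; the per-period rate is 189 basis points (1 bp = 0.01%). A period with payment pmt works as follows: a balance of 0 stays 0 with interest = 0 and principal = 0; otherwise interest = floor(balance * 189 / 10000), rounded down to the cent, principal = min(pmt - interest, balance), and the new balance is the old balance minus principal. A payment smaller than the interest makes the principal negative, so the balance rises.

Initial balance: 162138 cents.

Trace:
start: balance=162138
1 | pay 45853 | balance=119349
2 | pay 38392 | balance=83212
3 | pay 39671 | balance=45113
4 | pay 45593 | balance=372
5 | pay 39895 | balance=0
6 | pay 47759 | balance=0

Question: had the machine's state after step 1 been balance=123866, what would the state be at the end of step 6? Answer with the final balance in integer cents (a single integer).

state after step 1 := balance=123866
2 | pay 38392 | balance=87815
3 | pay 39671 | balance=49803
4 | pay 45593 | balance=5151
5 | pay 39895 | balance=0
6 | pay 47759 | balance=0

0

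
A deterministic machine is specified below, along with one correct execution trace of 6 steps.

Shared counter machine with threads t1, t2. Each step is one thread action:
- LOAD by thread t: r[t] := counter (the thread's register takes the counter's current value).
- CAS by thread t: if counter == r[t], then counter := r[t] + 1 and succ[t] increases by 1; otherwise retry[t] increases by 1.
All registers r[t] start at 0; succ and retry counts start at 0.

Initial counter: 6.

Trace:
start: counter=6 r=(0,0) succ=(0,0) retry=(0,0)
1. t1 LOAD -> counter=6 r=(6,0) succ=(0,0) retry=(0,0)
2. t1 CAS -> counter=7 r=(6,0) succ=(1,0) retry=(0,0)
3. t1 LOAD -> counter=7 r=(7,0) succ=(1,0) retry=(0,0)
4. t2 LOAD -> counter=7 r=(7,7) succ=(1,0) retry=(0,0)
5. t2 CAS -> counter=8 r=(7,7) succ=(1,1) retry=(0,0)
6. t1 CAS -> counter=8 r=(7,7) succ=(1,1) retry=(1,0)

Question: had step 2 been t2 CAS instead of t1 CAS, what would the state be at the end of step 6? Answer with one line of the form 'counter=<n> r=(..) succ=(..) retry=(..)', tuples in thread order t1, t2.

(re-executing from step 2 with the substitution; state before step 2: counter=6 r=(6,0) succ=(0,0) retry=(0,0))
2. t2 CAS -> counter=6 r=(6,0) succ=(0,0) retry=(0,1)
3. t1 LOAD -> counter=6 r=(6,0) succ=(0,0) retry=(0,1)
4. t2 LOAD -> counter=6 r=(6,6) succ=(0,0) retry=(0,1)
5. t2 CAS -> counter=7 r=(6,6) succ=(0,1) retry=(0,1)
6. t1 CAS -> counter=7 r=(6,6) succ=(0,1) retry=(1,1)

counter=7 r=(6,6) succ=(0,1) retry=(1,1)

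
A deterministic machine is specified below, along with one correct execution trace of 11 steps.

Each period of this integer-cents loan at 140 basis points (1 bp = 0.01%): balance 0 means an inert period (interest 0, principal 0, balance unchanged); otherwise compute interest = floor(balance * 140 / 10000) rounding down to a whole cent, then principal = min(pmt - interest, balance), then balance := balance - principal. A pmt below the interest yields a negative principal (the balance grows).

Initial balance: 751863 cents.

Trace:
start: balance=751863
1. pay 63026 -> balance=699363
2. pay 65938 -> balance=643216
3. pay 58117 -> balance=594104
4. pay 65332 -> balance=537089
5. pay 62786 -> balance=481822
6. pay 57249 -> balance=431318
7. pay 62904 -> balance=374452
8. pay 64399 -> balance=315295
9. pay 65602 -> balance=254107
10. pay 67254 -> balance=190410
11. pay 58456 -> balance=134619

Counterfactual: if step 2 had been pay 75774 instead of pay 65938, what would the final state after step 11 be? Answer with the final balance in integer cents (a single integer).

(re-executing from step 2 with the substitution; state before step 2: balance=699363)
2. pay 75774 -> balance=633380
3. pay 58117 -> balance=584130
4. pay 65332 -> balance=526975
5. pay 62786 -> balance=471566
6. pay 57249 -> balance=420918
7. pay 62904 -> balance=363906
8. pay 64399 -> balance=304601
9. pay 65602 -> balance=243263
10. pay 67254 -> balance=179414
11. pay 58456 -> balance=123469

123469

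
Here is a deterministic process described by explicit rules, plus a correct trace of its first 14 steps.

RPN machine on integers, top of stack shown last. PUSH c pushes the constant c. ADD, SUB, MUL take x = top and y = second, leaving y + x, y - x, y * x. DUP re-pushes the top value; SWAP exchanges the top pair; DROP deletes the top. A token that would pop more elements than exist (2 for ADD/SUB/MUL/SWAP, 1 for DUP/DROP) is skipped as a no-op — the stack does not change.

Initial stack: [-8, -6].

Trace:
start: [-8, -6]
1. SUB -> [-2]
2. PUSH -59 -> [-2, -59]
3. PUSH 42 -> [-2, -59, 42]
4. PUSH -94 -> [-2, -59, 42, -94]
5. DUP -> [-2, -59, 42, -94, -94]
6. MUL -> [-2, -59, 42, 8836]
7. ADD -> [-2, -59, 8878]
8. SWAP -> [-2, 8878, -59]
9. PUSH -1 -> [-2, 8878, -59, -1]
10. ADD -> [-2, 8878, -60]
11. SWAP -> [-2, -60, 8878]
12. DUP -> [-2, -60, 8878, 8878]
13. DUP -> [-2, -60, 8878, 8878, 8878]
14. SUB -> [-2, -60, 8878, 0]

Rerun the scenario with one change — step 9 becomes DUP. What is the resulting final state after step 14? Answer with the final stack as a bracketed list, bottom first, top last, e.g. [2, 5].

(re-executing from step 9 with the substitution; state before step 9: [-2, 8878, -59])
9. DUP -> [-2, 8878, -59, -59]
10. ADD -> [-2, 8878, -118]
11. SWAP -> [-2, -118, 8878]
12. DUP -> [-2, -118, 8878, 8878]
13. DUP -> [-2, -118, 8878, 8878, 8878]
14. SUB -> [-2, -118, 8878, 0]

[-2, -118, 8878, 0]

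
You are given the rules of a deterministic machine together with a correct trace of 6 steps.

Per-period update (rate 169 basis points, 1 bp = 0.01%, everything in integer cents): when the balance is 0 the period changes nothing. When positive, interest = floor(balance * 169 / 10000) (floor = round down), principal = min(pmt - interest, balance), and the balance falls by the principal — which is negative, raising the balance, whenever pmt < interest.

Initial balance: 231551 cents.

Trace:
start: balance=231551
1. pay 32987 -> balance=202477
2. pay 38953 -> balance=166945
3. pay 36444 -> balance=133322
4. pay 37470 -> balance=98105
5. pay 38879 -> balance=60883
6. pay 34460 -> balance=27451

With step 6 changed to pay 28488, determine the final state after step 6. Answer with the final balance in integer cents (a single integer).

33423

(re-executing from step 6 with the substitution; state before step 6: balance=60883)
6. pay 28488 -> balance=33423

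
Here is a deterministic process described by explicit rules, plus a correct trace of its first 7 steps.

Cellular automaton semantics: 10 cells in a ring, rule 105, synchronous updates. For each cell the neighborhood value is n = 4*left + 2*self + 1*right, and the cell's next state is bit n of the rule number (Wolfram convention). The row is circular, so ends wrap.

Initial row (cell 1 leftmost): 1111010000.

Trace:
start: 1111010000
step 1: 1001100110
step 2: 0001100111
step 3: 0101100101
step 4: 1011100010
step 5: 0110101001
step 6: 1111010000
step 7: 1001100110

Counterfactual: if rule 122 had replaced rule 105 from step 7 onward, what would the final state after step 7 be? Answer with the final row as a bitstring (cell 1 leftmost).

(re-executing step 7 under rule 122; state before step 7: 1111010000)
step 7: 1001101001

1001101001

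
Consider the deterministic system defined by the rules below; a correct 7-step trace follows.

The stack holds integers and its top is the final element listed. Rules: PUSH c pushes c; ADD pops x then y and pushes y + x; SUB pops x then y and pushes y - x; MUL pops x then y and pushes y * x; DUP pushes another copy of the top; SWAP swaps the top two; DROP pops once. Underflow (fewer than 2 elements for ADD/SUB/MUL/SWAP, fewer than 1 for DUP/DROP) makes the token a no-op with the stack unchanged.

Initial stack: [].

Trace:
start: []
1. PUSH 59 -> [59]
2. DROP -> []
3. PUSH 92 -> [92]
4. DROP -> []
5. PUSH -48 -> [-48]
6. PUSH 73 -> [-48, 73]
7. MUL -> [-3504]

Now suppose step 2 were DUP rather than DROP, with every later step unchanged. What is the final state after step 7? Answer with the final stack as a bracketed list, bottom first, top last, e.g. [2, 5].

[59, 59, -3504]

(re-executing from step 2 with the substitution; state before step 2: [59])
2. DUP -> [59, 59]
3. PUSH 92 -> [59, 59, 92]
4. DROP -> [59, 59]
5. PUSH -48 -> [59, 59, -48]
6. PUSH 73 -> [59, 59, -48, 73]
7. MUL -> [59, 59, -3504]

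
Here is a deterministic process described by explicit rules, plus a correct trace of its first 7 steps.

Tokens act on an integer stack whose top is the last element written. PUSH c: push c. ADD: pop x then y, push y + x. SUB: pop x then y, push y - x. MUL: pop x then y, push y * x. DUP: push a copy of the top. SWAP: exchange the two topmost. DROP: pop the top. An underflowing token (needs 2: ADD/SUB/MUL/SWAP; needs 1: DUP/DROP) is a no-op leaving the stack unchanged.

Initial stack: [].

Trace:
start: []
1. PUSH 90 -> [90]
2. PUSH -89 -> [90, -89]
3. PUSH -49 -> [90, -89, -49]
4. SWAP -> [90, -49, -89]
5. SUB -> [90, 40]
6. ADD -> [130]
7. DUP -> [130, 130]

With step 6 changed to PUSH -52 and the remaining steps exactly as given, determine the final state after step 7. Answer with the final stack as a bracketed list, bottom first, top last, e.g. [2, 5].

[90, 40, -52, -52]

(re-executing from step 6 with the substitution; state before step 6: [90, 40])
6. PUSH -52 -> [90, 40, -52]
7. DUP -> [90, 40, -52, -52]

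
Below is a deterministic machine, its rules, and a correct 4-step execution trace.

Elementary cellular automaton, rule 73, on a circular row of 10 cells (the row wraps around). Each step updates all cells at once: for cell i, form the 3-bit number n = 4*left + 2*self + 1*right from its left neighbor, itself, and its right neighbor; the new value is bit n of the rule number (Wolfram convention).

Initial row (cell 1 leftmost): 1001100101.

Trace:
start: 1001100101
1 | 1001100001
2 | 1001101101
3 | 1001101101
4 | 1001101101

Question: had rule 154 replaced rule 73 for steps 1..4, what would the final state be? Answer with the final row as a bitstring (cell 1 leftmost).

(re-executing steps 1..4 under rule 154; state before step 1: 1001100101)
1 | 0111011001
2 | 0110010110
3 | 1101100101
4 | 1001011001

1001011001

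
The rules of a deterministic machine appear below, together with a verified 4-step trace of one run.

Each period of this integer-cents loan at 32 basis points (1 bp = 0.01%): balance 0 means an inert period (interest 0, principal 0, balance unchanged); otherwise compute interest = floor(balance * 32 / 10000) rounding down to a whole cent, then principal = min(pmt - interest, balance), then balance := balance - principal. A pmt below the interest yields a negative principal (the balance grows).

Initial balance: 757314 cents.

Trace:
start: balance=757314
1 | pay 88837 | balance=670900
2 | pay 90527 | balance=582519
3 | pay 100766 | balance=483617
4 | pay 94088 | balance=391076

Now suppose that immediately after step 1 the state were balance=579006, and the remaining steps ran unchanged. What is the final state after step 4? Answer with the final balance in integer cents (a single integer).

298297

state after step 1 := balance=579006
2 | pay 90527 | balance=490331
3 | pay 100766 | balance=391134
4 | pay 94088 | balance=298297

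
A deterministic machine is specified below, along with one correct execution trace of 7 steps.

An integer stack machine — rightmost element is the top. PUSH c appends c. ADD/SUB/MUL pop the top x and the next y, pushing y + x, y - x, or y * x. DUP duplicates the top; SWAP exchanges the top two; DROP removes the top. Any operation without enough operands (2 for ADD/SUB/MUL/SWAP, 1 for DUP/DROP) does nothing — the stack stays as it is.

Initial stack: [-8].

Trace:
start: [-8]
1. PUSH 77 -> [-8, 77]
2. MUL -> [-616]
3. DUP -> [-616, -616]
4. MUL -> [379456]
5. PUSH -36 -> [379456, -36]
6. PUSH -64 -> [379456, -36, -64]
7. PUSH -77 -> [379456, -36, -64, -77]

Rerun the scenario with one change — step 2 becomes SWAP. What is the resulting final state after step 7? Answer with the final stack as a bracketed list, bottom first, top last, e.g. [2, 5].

(re-executing from step 2 with the substitution; state before step 2: [-8, 77])
2. SWAP -> [77, -8]
3. DUP -> [77, -8, -8]
4. MUL -> [77, 64]
5. PUSH -36 -> [77, 64, -36]
6. PUSH -64 -> [77, 64, -36, -64]
7. PUSH -77 -> [77, 64, -36, -64, -77]

[77, 64, -36, -64, -77]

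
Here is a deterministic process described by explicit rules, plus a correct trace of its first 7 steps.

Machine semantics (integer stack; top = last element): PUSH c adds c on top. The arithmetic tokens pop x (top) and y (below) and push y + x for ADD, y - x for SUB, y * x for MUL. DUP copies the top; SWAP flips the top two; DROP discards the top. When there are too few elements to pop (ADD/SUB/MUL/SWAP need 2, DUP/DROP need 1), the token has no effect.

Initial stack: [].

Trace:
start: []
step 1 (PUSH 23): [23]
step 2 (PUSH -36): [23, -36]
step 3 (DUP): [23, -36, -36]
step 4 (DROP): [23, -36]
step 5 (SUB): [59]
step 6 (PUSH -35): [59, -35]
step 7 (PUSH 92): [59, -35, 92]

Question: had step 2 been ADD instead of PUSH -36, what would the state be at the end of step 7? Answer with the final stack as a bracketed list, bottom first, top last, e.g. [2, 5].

(re-executing from step 2 with the substitution; state before step 2: [23])
step 2 (ADD): [23]
step 3 (DUP): [23, 23]
step 4 (DROP): [23]
step 5 (SUB): [23]
step 6 (PUSH -35): [23, -35]
step 7 (PUSH 92): [23, -35, 92]

[23, -35, 92]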